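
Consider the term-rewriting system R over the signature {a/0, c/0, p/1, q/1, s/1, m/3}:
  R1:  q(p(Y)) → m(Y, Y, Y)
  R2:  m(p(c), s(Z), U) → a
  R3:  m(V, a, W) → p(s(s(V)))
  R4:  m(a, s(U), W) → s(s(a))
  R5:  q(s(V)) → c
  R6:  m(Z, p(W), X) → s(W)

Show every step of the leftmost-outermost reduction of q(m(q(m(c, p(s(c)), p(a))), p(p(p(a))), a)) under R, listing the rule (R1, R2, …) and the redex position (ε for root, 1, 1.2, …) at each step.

c

1. q(m(q(m(c, p(s(c)), p(a))), p(p(p(a))), a))  →  q(s(p(p(a))))   [R6 at 1]
2. q(s(p(p(a))))  →  c   [R5 at ε]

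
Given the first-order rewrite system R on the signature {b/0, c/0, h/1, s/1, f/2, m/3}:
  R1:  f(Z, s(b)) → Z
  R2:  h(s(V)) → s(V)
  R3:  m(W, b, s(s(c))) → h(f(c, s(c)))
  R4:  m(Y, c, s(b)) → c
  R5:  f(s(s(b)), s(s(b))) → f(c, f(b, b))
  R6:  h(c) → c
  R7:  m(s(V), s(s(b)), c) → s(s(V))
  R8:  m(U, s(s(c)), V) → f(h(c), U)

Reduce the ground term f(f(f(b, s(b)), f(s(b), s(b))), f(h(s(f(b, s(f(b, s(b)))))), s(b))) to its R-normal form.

b

1. f(f(f(b, s(b)), f(s(b), s(b))), f(h(s(f(b, s(f(b, s(b)))))), s(b)))  →  f(f(b, f(s(b), s(b))), f(h(s(f(b, s(f(b, s(b)))))), s(b)))   [R1 at 1.1]
2. f(f(b, f(s(b), s(b))), f(h(s(f(b, s(f(b, s(b)))))), s(b)))  →  f(f(b, s(b)), f(h(s(f(b, s(f(b, s(b)))))), s(b)))   [R1 at 1.2]
3. f(f(b, s(b)), f(h(s(f(b, s(f(b, s(b)))))), s(b)))  →  f(b, f(h(s(f(b, s(f(b, s(b)))))), s(b)))   [R1 at 1]
4. f(b, f(h(s(f(b, s(f(b, s(b)))))), s(b)))  →  f(b, h(s(f(b, s(f(b, s(b)))))))   [R1 at 2]
5. f(b, h(s(f(b, s(f(b, s(b)))))))  →  f(b, s(f(b, s(f(b, s(b))))))   [R2 at 2]
6. f(b, s(f(b, s(f(b, s(b))))))  →  f(b, s(f(b, s(b))))   [R1 at 2.1.2.1]
7. f(b, s(f(b, s(b))))  →  f(b, s(b))   [R1 at 2.1]
8. f(b, s(b))  →  b   [R1 at ε]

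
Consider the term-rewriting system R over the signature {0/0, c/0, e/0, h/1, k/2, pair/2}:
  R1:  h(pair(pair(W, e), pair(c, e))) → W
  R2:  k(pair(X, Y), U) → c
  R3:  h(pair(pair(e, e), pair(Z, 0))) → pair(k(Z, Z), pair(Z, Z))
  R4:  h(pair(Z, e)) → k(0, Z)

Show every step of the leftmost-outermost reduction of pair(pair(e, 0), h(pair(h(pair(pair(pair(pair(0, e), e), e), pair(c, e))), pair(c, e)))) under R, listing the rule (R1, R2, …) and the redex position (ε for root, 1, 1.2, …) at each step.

1. pair(pair(e, 0), h(pair(h(pair(pair(pair(pair(0, e), e), e), pair(c, e))), pair(c, e))))  →  pair(pair(e, 0), h(pair(pair(pair(0, e), e), pair(c, e))))   [R1 at 2.1.1]
2. pair(pair(e, 0), h(pair(pair(pair(0, e), e), pair(c, e))))  →  pair(pair(e, 0), pair(0, e))   [R1 at 2]

pair(pair(e, 0), pair(0, e))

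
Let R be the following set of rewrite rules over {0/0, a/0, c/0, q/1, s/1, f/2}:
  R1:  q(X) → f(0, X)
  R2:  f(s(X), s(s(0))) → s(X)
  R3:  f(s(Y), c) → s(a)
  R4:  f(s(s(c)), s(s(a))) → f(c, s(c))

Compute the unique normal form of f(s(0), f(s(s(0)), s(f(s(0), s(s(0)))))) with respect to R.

1. f(s(0), f(s(s(0)), s(f(s(0), s(s(0))))))  →  f(s(0), f(s(s(0)), s(s(0))))   [R2 at 2.2.1]
2. f(s(0), f(s(s(0)), s(s(0))))  →  f(s(0), s(s(0)))   [R2 at 2]
3. f(s(0), s(s(0)))  →  s(0)   [R2 at ε]

s(0)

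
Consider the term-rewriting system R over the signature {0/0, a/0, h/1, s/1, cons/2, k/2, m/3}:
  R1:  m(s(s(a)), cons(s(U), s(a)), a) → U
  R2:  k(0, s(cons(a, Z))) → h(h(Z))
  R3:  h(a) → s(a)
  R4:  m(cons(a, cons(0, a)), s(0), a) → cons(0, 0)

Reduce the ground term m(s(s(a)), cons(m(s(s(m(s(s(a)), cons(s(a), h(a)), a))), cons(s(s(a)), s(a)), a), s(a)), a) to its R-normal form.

a

1. m(s(s(a)), cons(m(s(s(m(s(s(a)), cons(s(a), h(a)), a))), cons(s(s(a)), s(a)), a), s(a)), a)  →  m(s(s(a)), cons(m(s(s(m(s(s(a)), cons(s(a), s(a)), a))), cons(s(s(a)), s(a)), a), s(a)), a)   [R3 at 2.1.1.1.1.2.2]
2. m(s(s(a)), cons(m(s(s(m(s(s(a)), cons(s(a), s(a)), a))), cons(s(s(a)), s(a)), a), s(a)), a)  →  m(s(s(a)), cons(m(s(s(a)), cons(s(s(a)), s(a)), a), s(a)), a)   [R1 at 2.1.1.1.1]
3. m(s(s(a)), cons(m(s(s(a)), cons(s(s(a)), s(a)), a), s(a)), a)  →  m(s(s(a)), cons(s(a), s(a)), a)   [R1 at 2.1]
4. m(s(s(a)), cons(s(a), s(a)), a)  →  a   [R1 at ε]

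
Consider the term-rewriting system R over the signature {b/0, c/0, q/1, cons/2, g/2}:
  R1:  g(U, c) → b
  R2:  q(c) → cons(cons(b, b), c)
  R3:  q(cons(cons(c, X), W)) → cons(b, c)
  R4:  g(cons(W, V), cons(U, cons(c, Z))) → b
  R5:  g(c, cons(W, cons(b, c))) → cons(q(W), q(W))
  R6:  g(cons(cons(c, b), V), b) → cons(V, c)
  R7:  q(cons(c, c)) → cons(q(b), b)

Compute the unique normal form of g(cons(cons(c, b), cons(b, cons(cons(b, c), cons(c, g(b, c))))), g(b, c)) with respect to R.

cons(cons(b, cons(cons(b, c), cons(c, b))), c)

1. g(cons(cons(c, b), cons(b, cons(cons(b, c), cons(c, g(b, c))))), g(b, c))  →  g(cons(cons(c, b), cons(b, cons(cons(b, c), cons(c, b)))), g(b, c))   [R1 at 1.2.2.2.2]
2. g(cons(cons(c, b), cons(b, cons(cons(b, c), cons(c, b)))), g(b, c))  →  g(cons(cons(c, b), cons(b, cons(cons(b, c), cons(c, b)))), b)   [R1 at 2]
3. g(cons(cons(c, b), cons(b, cons(cons(b, c), cons(c, b)))), b)  →  cons(cons(b, cons(cons(b, c), cons(c, b))), c)   [R6 at ε]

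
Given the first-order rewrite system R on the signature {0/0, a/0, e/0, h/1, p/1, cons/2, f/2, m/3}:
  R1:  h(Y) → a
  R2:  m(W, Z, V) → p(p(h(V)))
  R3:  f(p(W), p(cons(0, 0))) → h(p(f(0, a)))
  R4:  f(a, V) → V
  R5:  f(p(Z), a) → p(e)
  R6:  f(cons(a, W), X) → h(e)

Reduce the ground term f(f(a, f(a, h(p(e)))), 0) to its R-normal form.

1. f(f(a, f(a, h(p(e)))), 0)  →  f(f(a, h(p(e))), 0)   [R4 at 1]
2. f(f(a, h(p(e))), 0)  →  f(h(p(e)), 0)   [R4 at 1]
3. f(h(p(e)), 0)  →  f(a, 0)   [R1 at 1]
4. f(a, 0)  →  0   [R4 at ε]

0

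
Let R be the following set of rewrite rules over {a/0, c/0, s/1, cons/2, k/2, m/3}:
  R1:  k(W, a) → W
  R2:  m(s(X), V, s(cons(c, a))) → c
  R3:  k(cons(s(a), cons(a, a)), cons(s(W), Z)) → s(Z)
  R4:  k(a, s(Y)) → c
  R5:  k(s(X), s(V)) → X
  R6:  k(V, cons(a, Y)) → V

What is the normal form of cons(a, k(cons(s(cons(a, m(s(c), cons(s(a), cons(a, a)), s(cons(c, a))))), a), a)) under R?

1. cons(a, k(cons(s(cons(a, m(s(c), cons(s(a), cons(a, a)), s(cons(c, a))))), a), a))  →  cons(a, cons(s(cons(a, m(s(c), cons(s(a), cons(a, a)), s(cons(c, a))))), a))   [R1 at 2]
2. cons(a, cons(s(cons(a, m(s(c), cons(s(a), cons(a, a)), s(cons(c, a))))), a))  →  cons(a, cons(s(cons(a, c)), a))   [R2 at 2.1.1.2]

cons(a, cons(s(cons(a, c)), a))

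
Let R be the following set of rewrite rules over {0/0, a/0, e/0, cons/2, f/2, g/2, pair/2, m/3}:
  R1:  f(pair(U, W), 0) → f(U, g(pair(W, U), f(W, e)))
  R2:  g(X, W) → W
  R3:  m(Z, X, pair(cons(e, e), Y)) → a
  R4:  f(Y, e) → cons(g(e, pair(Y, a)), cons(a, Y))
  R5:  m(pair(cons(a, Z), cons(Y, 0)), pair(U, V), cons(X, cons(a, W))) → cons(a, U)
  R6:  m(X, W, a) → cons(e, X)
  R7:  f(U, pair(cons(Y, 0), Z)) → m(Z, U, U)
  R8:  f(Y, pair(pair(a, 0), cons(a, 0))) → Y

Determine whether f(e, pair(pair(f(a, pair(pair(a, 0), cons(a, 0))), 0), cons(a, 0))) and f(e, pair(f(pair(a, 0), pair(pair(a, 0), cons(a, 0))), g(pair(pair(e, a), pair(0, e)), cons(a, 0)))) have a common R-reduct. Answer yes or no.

yes — NF(t₁) = e, NF(t₂) = e

Reduce t₁ = f(e, pair(pair(f(a, pair(pair(a, 0), cons(a, 0))), 0), cons(a, 0))):
1. f(e, pair(pair(f(a, pair(pair(a, 0), cons(a, 0))), 0), cons(a, 0)))  →  f(e, pair(pair(a, 0), cons(a, 0)))   [R8 at 2.1.1]
2. f(e, pair(pair(a, 0), cons(a, 0)))  →  e   [R8 at ε]

Reduce t₂ = f(e, pair(f(pair(a, 0), pair(pair(a, 0), cons(a, 0))), g(pair(pair(e, a), pair(0, e)), cons(a, 0)))):
1. f(e, pair(f(pair(a, 0), pair(pair(a, 0), cons(a, 0))), g(pair(pair(e, a), pair(0, e)), cons(a, 0))))  →  f(e, pair(pair(a, 0), g(pair(pair(e, a), pair(0, e)), cons(a, 0))))   [R8 at 2.1]
2. f(e, pair(pair(a, 0), g(pair(pair(e, a), pair(0, e)), cons(a, 0))))  →  f(e, pair(pair(a, 0), cons(a, 0)))   [R2 at 2.2]
3. f(e, pair(pair(a, 0), cons(a, 0)))  →  e   [R8 at ε]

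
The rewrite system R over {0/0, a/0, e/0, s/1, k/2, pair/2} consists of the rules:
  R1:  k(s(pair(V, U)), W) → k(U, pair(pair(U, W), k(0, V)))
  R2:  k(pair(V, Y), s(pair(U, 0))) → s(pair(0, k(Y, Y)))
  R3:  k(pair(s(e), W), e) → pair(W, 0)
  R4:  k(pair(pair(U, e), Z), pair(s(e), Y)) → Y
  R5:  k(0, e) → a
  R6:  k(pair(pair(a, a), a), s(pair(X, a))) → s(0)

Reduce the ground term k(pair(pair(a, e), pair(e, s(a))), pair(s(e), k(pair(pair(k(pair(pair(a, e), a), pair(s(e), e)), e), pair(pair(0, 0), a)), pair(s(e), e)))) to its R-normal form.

1. k(pair(pair(a, e), pair(e, s(a))), pair(s(e), k(pair(pair(k(pair(pair(a, e), a), pair(s(e), e)), e), pair(pair(0, 0), a)), pair(s(e), e))))  →  k(pair(pair(k(pair(pair(a, e), a), pair(s(e), e)), e), pair(pair(0, 0), a)), pair(s(e), e))   [R4 at ε]
2. k(pair(pair(k(pair(pair(a, e), a), pair(s(e), e)), e), pair(pair(0, 0), a)), pair(s(e), e))  →  e   [R4 at ε]

e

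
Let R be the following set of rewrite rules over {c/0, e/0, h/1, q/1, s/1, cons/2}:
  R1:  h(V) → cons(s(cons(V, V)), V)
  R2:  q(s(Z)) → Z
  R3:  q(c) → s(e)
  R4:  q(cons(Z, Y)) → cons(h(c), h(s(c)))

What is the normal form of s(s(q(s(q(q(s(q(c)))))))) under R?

1. s(s(q(s(q(q(s(q(c))))))))  →  s(s(q(q(s(q(c))))))   [R2 at 1.1]
2. s(s(q(q(s(q(c))))))  →  s(s(q(q(c))))   [R2 at 1.1.1]
3. s(s(q(q(c))))  →  s(s(q(s(e))))   [R3 at 1.1.1]
4. s(s(q(s(e))))  →  s(s(e))   [R2 at 1.1]

s(s(e))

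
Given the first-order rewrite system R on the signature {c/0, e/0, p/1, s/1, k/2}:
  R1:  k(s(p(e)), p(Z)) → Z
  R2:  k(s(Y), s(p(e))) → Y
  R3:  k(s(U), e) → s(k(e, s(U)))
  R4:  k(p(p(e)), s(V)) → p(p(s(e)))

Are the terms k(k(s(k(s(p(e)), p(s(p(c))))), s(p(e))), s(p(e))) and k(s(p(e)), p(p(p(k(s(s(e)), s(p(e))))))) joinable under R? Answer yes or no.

no — NF(t₁) = p(c), NF(t₂) = p(p(s(e)))

Reduce t₁ = k(k(s(k(s(p(e)), p(s(p(c))))), s(p(e))), s(p(e))):
1. k(k(s(k(s(p(e)), p(s(p(c))))), s(p(e))), s(p(e)))  →  k(k(s(p(e)), p(s(p(c)))), s(p(e)))   [R2 at 1]
2. k(k(s(p(e)), p(s(p(c)))), s(p(e)))  →  k(s(p(c)), s(p(e)))   [R1 at 1]
3. k(s(p(c)), s(p(e)))  →  p(c)   [R2 at ε]

Reduce t₂ = k(s(p(e)), p(p(p(k(s(s(e)), s(p(e))))))):
1. k(s(p(e)), p(p(p(k(s(s(e)), s(p(e)))))))  →  p(p(k(s(s(e)), s(p(e)))))   [R1 at ε]
2. p(p(k(s(s(e)), s(p(e)))))  →  p(p(s(e)))   [R2 at 1.1]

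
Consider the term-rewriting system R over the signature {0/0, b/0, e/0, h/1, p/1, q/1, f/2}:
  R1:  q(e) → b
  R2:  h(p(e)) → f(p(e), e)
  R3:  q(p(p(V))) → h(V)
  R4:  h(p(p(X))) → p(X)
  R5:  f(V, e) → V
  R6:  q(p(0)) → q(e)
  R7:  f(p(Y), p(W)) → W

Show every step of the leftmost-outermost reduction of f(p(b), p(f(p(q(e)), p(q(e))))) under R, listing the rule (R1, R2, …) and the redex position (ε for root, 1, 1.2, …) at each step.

b

1. f(p(b), p(f(p(q(e)), p(q(e)))))  →  f(p(q(e)), p(q(e)))   [R7 at ε]
2. f(p(q(e)), p(q(e)))  →  q(e)   [R7 at ε]
3. q(e)  →  b   [R1 at ε]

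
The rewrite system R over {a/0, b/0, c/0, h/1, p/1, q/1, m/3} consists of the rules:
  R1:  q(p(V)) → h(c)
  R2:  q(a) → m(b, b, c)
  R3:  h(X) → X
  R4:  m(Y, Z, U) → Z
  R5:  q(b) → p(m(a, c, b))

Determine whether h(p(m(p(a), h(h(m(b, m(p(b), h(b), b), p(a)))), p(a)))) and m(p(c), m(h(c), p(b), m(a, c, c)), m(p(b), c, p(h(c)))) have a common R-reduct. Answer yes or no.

Reduce t₁ = h(p(m(p(a), h(h(m(b, m(p(b), h(b), b), p(a)))), p(a)))):
1. h(p(m(p(a), h(h(m(b, m(p(b), h(b), b), p(a)))), p(a))))  →  p(m(p(a), h(h(m(b, m(p(b), h(b), b), p(a)))), p(a)))   [R3 at ε]
2. p(m(p(a), h(h(m(b, m(p(b), h(b), b), p(a)))), p(a)))  →  p(h(h(m(b, m(p(b), h(b), b), p(a)))))   [R4 at 1]
3. p(h(h(m(b, m(p(b), h(b), b), p(a)))))  →  p(h(m(b, m(p(b), h(b), b), p(a))))   [R3 at 1]
4. p(h(m(b, m(p(b), h(b), b), p(a))))  →  p(m(b, m(p(b), h(b), b), p(a)))   [R3 at 1]
5. p(m(b, m(p(b), h(b), b), p(a)))  →  p(m(p(b), h(b), b))   [R4 at 1]
6. p(m(p(b), h(b), b))  →  p(h(b))   [R4 at 1]
7. p(h(b))  →  p(b)   [R3 at 1]

Reduce t₂ = m(p(c), m(h(c), p(b), m(a, c, c)), m(p(b), c, p(h(c)))):
1. m(p(c), m(h(c), p(b), m(a, c, c)), m(p(b), c, p(h(c))))  →  m(h(c), p(b), m(a, c, c))   [R4 at ε]
2. m(h(c), p(b), m(a, c, c))  →  p(b)   [R4 at ε]

yes — NF(t₁) = p(b), NF(t₂) = p(b)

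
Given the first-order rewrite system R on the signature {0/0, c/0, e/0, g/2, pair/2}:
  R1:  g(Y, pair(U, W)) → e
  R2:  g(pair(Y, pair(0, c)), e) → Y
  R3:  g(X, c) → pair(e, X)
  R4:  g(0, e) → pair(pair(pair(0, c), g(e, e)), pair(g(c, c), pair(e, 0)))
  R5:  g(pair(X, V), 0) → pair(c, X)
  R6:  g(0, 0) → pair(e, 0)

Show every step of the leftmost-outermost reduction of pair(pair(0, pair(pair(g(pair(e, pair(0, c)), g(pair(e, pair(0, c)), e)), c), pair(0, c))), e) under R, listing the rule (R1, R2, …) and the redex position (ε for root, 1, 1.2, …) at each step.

1. pair(pair(0, pair(pair(g(pair(e, pair(0, c)), g(pair(e, pair(0, c)), e)), c), pair(0, c))), e)  →  pair(pair(0, pair(pair(g(pair(e, pair(0, c)), e), c), pair(0, c))), e)   [R2 at 1.2.1.1.2]
2. pair(pair(0, pair(pair(g(pair(e, pair(0, c)), e), c), pair(0, c))), e)  →  pair(pair(0, pair(pair(e, c), pair(0, c))), e)   [R2 at 1.2.1.1]

pair(pair(0, pair(pair(e, c), pair(0, c))), e)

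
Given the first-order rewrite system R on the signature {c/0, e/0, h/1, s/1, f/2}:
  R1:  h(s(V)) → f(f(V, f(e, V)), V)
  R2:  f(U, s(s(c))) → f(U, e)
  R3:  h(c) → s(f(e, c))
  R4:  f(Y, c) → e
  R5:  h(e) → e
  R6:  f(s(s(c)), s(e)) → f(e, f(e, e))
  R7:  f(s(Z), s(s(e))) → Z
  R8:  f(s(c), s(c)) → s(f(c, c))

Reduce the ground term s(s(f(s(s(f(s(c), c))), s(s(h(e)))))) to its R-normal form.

s(s(s(e)))

1. s(s(f(s(s(f(s(c), c))), s(s(h(e))))))  →  s(s(f(s(s(e)), s(s(h(e))))))   [R4 at 1.1.1.1.1]
2. s(s(f(s(s(e)), s(s(h(e))))))  →  s(s(f(s(s(e)), s(s(e)))))   [R5 at 1.1.2.1.1]
3. s(s(f(s(s(e)), s(s(e)))))  →  s(s(s(e)))   [R7 at 1.1]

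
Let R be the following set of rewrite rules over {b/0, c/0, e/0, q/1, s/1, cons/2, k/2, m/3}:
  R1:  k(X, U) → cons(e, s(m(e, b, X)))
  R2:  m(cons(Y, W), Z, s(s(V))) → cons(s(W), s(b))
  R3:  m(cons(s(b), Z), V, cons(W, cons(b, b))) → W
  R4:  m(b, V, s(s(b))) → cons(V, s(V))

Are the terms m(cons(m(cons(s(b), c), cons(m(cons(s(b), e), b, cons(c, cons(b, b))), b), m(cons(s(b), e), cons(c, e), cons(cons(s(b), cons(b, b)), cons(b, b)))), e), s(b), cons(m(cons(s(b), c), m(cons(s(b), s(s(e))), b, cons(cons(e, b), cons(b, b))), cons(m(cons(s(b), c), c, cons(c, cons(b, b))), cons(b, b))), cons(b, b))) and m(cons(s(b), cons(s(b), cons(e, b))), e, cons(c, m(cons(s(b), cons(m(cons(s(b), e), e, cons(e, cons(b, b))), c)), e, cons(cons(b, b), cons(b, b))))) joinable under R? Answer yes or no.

Reduce t₁ = m(cons(m(cons(s(b), c), cons(m(cons(s(b), e), b, cons(c, cons(b, b))), b), m(cons(s(b), e), cons(c, e), cons(cons(s(b), cons(b, b)), cons(b, b)))), e), s(b), cons(m(cons(s(b), c), m(cons(s(b), s(s(e))), b, cons(cons(e, b), cons(b, b))), cons(m(cons(s(b), c), c, cons(c, cons(b, b))), cons(b, b))), cons(b, b))):
1. m(cons(m(cons(s(b), c), cons(m(cons(s(b), e), b, cons(c, cons(b, b))), b), m(cons(s(b), e), cons(c, e), cons(cons(s(b), cons(b, b)), cons(b, b)))), e), s(b), cons(m(cons(s(b), c), m(cons(s(b), s(s(e))), b, cons(cons(e, b), cons(b, b))), cons(m(cons(s(b), c), c, cons(c, cons(b, b))), cons(b, b))), cons(b, b)))  →  m(cons(m(cons(s(b), c), cons(c, b), m(cons(s(b), e), cons(c, e), cons(cons(s(b), cons(b, b)), cons(b, b)))), e), s(b), cons(m(cons(s(b), c), m(cons(s(b), s(s(e))), b, cons(cons(e, b), cons(b, b))), cons(m(cons(s(b), c), c, cons(c, cons(b, b))), cons(b, b))), cons(b, b)))   [R3 at 1.1.2.1]
2. m(cons(m(cons(s(b), c), cons(c, b), m(cons(s(b), e), cons(c, e), cons(cons(s(b), cons(b, b)), cons(b, b)))), e), s(b), cons(m(cons(s(b), c), m(cons(s(b), s(s(e))), b, cons(cons(e, b), cons(b, b))), cons(m(cons(s(b), c), c, cons(c, cons(b, b))), cons(b, b))), cons(b, b)))  →  m(cons(m(cons(s(b), c), cons(c, b), cons(s(b), cons(b, b))), e), s(b), cons(m(cons(s(b), c), m(cons(s(b), s(s(e))), b, cons(cons(e, b), cons(b, b))), cons(m(cons(s(b), c), c, cons(c, cons(b, b))), cons(b, b))), cons(b, b)))   [R3 at 1.1.3]
3. m(cons(m(cons(s(b), c), cons(c, b), cons(s(b), cons(b, b))), e), s(b), cons(m(cons(s(b), c), m(cons(s(b), s(s(e))), b, cons(cons(e, b), cons(b, b))), cons(m(cons(s(b), c), c, cons(c, cons(b, b))), cons(b, b))), cons(b, b)))  →  m(cons(s(b), e), s(b), cons(m(cons(s(b), c), m(cons(s(b), s(s(e))), b, cons(cons(e, b), cons(b, b))), cons(m(cons(s(b), c), c, cons(c, cons(b, b))), cons(b, b))), cons(b, b)))   [R3 at 1.1]
4. m(cons(s(b), e), s(b), cons(m(cons(s(b), c), m(cons(s(b), s(s(e))), b, cons(cons(e, b), cons(b, b))), cons(m(cons(s(b), c), c, cons(c, cons(b, b))), cons(b, b))), cons(b, b)))  →  m(cons(s(b), c), m(cons(s(b), s(s(e))), b, cons(cons(e, b), cons(b, b))), cons(m(cons(s(b), c), c, cons(c, cons(b, b))), cons(b, b)))   [R3 at ε]
5. m(cons(s(b), c), m(cons(s(b), s(s(e))), b, cons(cons(e, b), cons(b, b))), cons(m(cons(s(b), c), c, cons(c, cons(b, b))), cons(b, b)))  →  m(cons(s(b), c), c, cons(c, cons(b, b)))   [R3 at ε]
6. m(cons(s(b), c), c, cons(c, cons(b, b)))  →  c   [R3 at ε]

Reduce t₂ = m(cons(s(b), cons(s(b), cons(e, b))), e, cons(c, m(cons(s(b), cons(m(cons(s(b), e), e, cons(e, cons(b, b))), c)), e, cons(cons(b, b), cons(b, b))))):
1. m(cons(s(b), cons(s(b), cons(e, b))), e, cons(c, m(cons(s(b), cons(m(cons(s(b), e), e, cons(e, cons(b, b))), c)), e, cons(cons(b, b), cons(b, b)))))  →  m(cons(s(b), cons(s(b), cons(e, b))), e, cons(c, cons(b, b)))   [R3 at 3.2]
2. m(cons(s(b), cons(s(b), cons(e, b))), e, cons(c, cons(b, b)))  →  c   [R3 at ε]

yes — NF(t₁) = c, NF(t₂) = c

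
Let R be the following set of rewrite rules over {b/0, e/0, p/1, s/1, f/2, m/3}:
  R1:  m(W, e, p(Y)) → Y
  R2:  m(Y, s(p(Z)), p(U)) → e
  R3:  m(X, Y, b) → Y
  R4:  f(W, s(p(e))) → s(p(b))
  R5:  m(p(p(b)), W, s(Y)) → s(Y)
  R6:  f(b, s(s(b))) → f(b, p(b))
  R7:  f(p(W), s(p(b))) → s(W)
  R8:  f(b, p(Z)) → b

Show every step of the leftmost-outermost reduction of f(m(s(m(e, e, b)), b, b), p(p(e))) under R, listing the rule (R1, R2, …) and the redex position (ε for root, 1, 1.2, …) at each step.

1. f(m(s(m(e, e, b)), b, b), p(p(e)))  →  f(b, p(p(e)))   [R3 at 1]
2. f(b, p(p(e)))  →  b   [R8 at ε]

b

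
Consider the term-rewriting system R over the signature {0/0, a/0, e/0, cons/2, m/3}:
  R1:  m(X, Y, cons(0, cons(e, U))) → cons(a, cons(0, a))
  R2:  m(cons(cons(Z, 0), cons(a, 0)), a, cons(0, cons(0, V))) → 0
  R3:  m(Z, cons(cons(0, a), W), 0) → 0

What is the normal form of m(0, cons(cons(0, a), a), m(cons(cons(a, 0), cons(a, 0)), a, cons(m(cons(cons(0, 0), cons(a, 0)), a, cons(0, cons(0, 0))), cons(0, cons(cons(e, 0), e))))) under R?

0

1. m(0, cons(cons(0, a), a), m(cons(cons(a, 0), cons(a, 0)), a, cons(m(cons(cons(0, 0), cons(a, 0)), a, cons(0, cons(0, 0))), cons(0, cons(cons(e, 0), e)))))  →  m(0, cons(cons(0, a), a), m(cons(cons(a, 0), cons(a, 0)), a, cons(0, cons(0, cons(cons(e, 0), e)))))   [R2 at 3.3.1]
2. m(0, cons(cons(0, a), a), m(cons(cons(a, 0), cons(a, 0)), a, cons(0, cons(0, cons(cons(e, 0), e)))))  →  m(0, cons(cons(0, a), a), 0)   [R2 at 3]
3. m(0, cons(cons(0, a), a), 0)  →  0   [R3 at ε]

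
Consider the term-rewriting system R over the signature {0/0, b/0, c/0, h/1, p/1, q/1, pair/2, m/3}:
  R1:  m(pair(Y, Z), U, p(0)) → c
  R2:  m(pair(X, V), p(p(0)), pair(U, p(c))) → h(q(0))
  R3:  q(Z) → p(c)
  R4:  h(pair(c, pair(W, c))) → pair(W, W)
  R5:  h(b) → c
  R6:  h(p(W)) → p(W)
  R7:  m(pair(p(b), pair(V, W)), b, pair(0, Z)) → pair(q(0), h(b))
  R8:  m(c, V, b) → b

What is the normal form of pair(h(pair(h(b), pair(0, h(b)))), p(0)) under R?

1. pair(h(pair(h(b), pair(0, h(b)))), p(0))  →  pair(h(pair(c, pair(0, h(b)))), p(0))   [R5 at 1.1.1]
2. pair(h(pair(c, pair(0, h(b)))), p(0))  →  pair(h(pair(c, pair(0, c))), p(0))   [R5 at 1.1.2.2]
3. pair(h(pair(c, pair(0, c))), p(0))  →  pair(pair(0, 0), p(0))   [R4 at 1]

pair(pair(0, 0), p(0))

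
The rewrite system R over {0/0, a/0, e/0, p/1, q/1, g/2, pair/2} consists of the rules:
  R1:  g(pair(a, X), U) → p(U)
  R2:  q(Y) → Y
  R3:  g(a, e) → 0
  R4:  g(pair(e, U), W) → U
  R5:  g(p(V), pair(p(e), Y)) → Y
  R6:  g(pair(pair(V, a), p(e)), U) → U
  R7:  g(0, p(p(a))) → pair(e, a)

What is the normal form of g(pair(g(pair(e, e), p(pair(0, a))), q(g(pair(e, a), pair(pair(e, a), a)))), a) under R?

1. g(pair(g(pair(e, e), p(pair(0, a))), q(g(pair(e, a), pair(pair(e, a), a)))), a)  →  g(pair(e, q(g(pair(e, a), pair(pair(e, a), a)))), a)   [R4 at 1.1]
2. g(pair(e, q(g(pair(e, a), pair(pair(e, a), a)))), a)  →  q(g(pair(e, a), pair(pair(e, a), a)))   [R4 at ε]
3. q(g(pair(e, a), pair(pair(e, a), a)))  →  g(pair(e, a), pair(pair(e, a), a))   [R2 at ε]
4. g(pair(e, a), pair(pair(e, a), a))  →  a   [R4 at ε]

a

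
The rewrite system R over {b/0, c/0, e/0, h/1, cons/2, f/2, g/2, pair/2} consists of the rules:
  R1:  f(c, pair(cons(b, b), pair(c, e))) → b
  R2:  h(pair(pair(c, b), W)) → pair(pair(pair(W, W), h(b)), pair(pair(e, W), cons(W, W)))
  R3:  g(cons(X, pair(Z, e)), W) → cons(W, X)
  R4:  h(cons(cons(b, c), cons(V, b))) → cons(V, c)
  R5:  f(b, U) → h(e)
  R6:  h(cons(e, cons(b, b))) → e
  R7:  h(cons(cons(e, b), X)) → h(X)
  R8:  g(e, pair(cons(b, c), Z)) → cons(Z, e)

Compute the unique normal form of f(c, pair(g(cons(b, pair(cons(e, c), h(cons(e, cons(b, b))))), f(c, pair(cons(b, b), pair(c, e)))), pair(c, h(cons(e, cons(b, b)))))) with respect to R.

1. f(c, pair(g(cons(b, pair(cons(e, c), h(cons(e, cons(b, b))))), f(c, pair(cons(b, b), pair(c, e)))), pair(c, h(cons(e, cons(b, b))))))  →  f(c, pair(g(cons(b, pair(cons(e, c), e)), f(c, pair(cons(b, b), pair(c, e)))), pair(c, h(cons(e, cons(b, b))))))   [R6 at 2.1.1.2.2]
2. f(c, pair(g(cons(b, pair(cons(e, c), e)), f(c, pair(cons(b, b), pair(c, e)))), pair(c, h(cons(e, cons(b, b))))))  →  f(c, pair(cons(f(c, pair(cons(b, b), pair(c, e))), b), pair(c, h(cons(e, cons(b, b))))))   [R3 at 2.1]
3. f(c, pair(cons(f(c, pair(cons(b, b), pair(c, e))), b), pair(c, h(cons(e, cons(b, b))))))  →  f(c, pair(cons(b, b), pair(c, h(cons(e, cons(b, b))))))   [R1 at 2.1.1]
4. f(c, pair(cons(b, b), pair(c, h(cons(e, cons(b, b))))))  →  f(c, pair(cons(b, b), pair(c, e)))   [R6 at 2.2.2]
5. f(c, pair(cons(b, b), pair(c, e)))  →  b   [R1 at ε]

b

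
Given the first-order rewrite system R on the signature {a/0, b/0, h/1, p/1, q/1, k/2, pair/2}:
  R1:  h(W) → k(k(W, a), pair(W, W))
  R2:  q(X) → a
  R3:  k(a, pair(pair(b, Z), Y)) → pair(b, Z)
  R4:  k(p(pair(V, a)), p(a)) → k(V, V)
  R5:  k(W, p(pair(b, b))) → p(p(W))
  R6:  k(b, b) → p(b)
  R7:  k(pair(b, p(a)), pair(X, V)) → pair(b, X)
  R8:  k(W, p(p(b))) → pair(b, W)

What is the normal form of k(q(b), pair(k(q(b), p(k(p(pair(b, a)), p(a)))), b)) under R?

pair(b, a)

1. k(q(b), pair(k(q(b), p(k(p(pair(b, a)), p(a)))), b))  →  k(a, pair(k(q(b), p(k(p(pair(b, a)), p(a)))), b))   [R2 at 1]
2. k(a, pair(k(q(b), p(k(p(pair(b, a)), p(a)))), b))  →  k(a, pair(k(a, p(k(p(pair(b, a)), p(a)))), b))   [R2 at 2.1.1]
3. k(a, pair(k(a, p(k(p(pair(b, a)), p(a)))), b))  →  k(a, pair(k(a, p(k(b, b))), b))   [R4 at 2.1.2.1]
4. k(a, pair(k(a, p(k(b, b))), b))  →  k(a, pair(k(a, p(p(b))), b))   [R6 at 2.1.2.1]
5. k(a, pair(k(a, p(p(b))), b))  →  k(a, pair(pair(b, a), b))   [R8 at 2.1]
6. k(a, pair(pair(b, a), b))  →  pair(b, a)   [R3 at ε]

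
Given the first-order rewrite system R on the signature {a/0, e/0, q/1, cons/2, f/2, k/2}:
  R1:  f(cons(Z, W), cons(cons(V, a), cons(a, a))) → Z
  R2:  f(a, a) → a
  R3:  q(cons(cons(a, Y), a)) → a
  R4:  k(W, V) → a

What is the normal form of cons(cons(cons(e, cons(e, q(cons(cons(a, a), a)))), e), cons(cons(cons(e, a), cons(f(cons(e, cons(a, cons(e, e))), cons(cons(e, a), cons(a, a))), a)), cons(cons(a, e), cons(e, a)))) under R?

cons(cons(cons(e, cons(e, a)), e), cons(cons(cons(e, a), cons(e, a)), cons(cons(a, e), cons(e, a))))

1. cons(cons(cons(e, cons(e, q(cons(cons(a, a), a)))), e), cons(cons(cons(e, a), cons(f(cons(e, cons(a, cons(e, e))), cons(cons(e, a), cons(a, a))), a)), cons(cons(a, e), cons(e, a))))  →  cons(cons(cons(e, cons(e, a)), e), cons(cons(cons(e, a), cons(f(cons(e, cons(a, cons(e, e))), cons(cons(e, a), cons(a, a))), a)), cons(cons(a, e), cons(e, a))))   [R3 at 1.1.2.2]
2. cons(cons(cons(e, cons(e, a)), e), cons(cons(cons(e, a), cons(f(cons(e, cons(a, cons(e, e))), cons(cons(e, a), cons(a, a))), a)), cons(cons(a, e), cons(e, a))))  →  cons(cons(cons(e, cons(e, a)), e), cons(cons(cons(e, a), cons(e, a)), cons(cons(a, e), cons(e, a))))   [R1 at 2.1.2.1]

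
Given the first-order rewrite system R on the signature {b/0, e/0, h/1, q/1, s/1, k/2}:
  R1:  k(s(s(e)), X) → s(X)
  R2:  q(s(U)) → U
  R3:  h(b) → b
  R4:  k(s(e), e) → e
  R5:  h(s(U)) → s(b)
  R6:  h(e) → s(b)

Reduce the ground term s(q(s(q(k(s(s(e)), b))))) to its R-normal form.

s(b)

1. s(q(s(q(k(s(s(e)), b)))))  →  s(q(k(s(s(e)), b)))   [R2 at 1]
2. s(q(k(s(s(e)), b)))  →  s(q(s(b)))   [R1 at 1.1]
3. s(q(s(b)))  →  s(b)   [R2 at 1]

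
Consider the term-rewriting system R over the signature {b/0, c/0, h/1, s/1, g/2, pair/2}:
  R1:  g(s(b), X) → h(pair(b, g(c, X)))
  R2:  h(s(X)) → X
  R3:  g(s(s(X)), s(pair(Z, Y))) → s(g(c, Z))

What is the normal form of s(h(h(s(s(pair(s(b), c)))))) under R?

1. s(h(h(s(s(pair(s(b), c))))))  →  s(h(s(pair(s(b), c))))   [R2 at 1.1]
2. s(h(s(pair(s(b), c))))  →  s(pair(s(b), c))   [R2 at 1]

s(pair(s(b), c))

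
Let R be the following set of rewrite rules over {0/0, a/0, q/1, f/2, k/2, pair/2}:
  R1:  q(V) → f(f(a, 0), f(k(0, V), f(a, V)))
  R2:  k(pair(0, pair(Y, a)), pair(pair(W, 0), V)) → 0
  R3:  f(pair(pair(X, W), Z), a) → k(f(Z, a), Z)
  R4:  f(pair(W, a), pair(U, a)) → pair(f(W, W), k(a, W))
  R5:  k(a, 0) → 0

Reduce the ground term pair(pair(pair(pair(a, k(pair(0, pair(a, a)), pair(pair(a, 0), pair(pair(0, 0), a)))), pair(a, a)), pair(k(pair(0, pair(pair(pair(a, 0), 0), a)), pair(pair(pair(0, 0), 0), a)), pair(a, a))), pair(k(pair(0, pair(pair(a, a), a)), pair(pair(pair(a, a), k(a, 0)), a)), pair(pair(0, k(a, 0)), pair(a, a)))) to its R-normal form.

pair(pair(pair(pair(a, 0), pair(a, a)), pair(0, pair(a, a))), pair(0, pair(pair(0, 0), pair(a, a))))

1. pair(pair(pair(pair(a, k(pair(0, pair(a, a)), pair(pair(a, 0), pair(pair(0, 0), a)))), pair(a, a)), pair(k(pair(0, pair(pair(pair(a, 0), 0), a)), pair(pair(pair(0, 0), 0), a)), pair(a, a))), pair(k(pair(0, pair(pair(a, a), a)), pair(pair(pair(a, a), k(a, 0)), a)), pair(pair(0, k(a, 0)), pair(a, a))))  →  pair(pair(pair(pair(a, 0), pair(a, a)), pair(k(pair(0, pair(pair(pair(a, 0), 0), a)), pair(pair(pair(0, 0), 0), a)), pair(a, a))), pair(k(pair(0, pair(pair(a, a), a)), pair(pair(pair(a, a), k(a, 0)), a)), pair(pair(0, k(a, 0)), pair(a, a))))   [R2 at 1.1.1.2]
2. pair(pair(pair(pair(a, 0), pair(a, a)), pair(k(pair(0, pair(pair(pair(a, 0), 0), a)), pair(pair(pair(0, 0), 0), a)), pair(a, a))), pair(k(pair(0, pair(pair(a, a), a)), pair(pair(pair(a, a), k(a, 0)), a)), pair(pair(0, k(a, 0)), pair(a, a))))  →  pair(pair(pair(pair(a, 0), pair(a, a)), pair(0, pair(a, a))), pair(k(pair(0, pair(pair(a, a), a)), pair(pair(pair(a, a), k(a, 0)), a)), pair(pair(0, k(a, 0)), pair(a, a))))   [R2 at 1.2.1]
3. pair(pair(pair(pair(a, 0), pair(a, a)), pair(0, pair(a, a))), pair(k(pair(0, pair(pair(a, a), a)), pair(pair(pair(a, a), k(a, 0)), a)), pair(pair(0, k(a, 0)), pair(a, a))))  →  pair(pair(pair(pair(a, 0), pair(a, a)), pair(0, pair(a, a))), pair(k(pair(0, pair(pair(a, a), a)), pair(pair(pair(a, a), 0), a)), pair(pair(0, k(a, 0)), pair(a, a))))   [R5 at 2.1.2.1.2]
4. pair(pair(pair(pair(a, 0), pair(a, a)), pair(0, pair(a, a))), pair(k(pair(0, pair(pair(a, a), a)), pair(pair(pair(a, a), 0), a)), pair(pair(0, k(a, 0)), pair(a, a))))  →  pair(pair(pair(pair(a, 0), pair(a, a)), pair(0, pair(a, a))), pair(0, pair(pair(0, k(a, 0)), pair(a, a))))   [R2 at 2.1]
5. pair(pair(pair(pair(a, 0), pair(a, a)), pair(0, pair(a, a))), pair(0, pair(pair(0, k(a, 0)), pair(a, a))))  →  pair(pair(pair(pair(a, 0), pair(a, a)), pair(0, pair(a, a))), pair(0, pair(pair(0, 0), pair(a, a))))   [R5 at 2.2.1.2]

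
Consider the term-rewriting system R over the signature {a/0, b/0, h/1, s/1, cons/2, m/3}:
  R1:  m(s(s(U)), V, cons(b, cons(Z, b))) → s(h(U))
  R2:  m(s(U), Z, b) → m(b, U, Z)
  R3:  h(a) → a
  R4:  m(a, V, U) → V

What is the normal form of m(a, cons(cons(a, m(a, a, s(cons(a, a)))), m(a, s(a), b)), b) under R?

cons(cons(a, a), s(a))

1. m(a, cons(cons(a, m(a, a, s(cons(a, a)))), m(a, s(a), b)), b)  →  cons(cons(a, m(a, a, s(cons(a, a)))), m(a, s(a), b))   [R4 at ε]
2. cons(cons(a, m(a, a, s(cons(a, a)))), m(a, s(a), b))  →  cons(cons(a, a), m(a, s(a), b))   [R4 at 1.2]
3. cons(cons(a, a), m(a, s(a), b))  →  cons(cons(a, a), s(a))   [R4 at 2]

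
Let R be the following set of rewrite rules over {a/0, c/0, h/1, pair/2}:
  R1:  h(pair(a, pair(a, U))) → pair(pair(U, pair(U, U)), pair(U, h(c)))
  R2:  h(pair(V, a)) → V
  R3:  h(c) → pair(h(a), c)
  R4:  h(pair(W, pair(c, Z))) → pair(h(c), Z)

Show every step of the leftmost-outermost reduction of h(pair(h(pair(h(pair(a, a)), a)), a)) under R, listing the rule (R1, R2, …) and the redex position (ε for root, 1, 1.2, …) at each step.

1. h(pair(h(pair(h(pair(a, a)), a)), a))  →  h(pair(h(pair(a, a)), a))   [R2 at ε]
2. h(pair(h(pair(a, a)), a))  →  h(pair(a, a))   [R2 at ε]
3. h(pair(a, a))  →  a   [R2 at ε]

a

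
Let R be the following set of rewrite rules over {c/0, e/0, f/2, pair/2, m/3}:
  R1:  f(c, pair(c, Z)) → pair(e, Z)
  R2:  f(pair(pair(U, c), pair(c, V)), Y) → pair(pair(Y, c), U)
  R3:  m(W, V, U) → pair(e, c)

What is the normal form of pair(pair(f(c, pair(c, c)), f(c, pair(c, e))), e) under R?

pair(pair(pair(e, c), pair(e, e)), e)

1. pair(pair(f(c, pair(c, c)), f(c, pair(c, e))), e)  →  pair(pair(pair(e, c), f(c, pair(c, e))), e)   [R1 at 1.1]
2. pair(pair(pair(e, c), f(c, pair(c, e))), e)  →  pair(pair(pair(e, c), pair(e, e)), e)   [R1 at 1.2]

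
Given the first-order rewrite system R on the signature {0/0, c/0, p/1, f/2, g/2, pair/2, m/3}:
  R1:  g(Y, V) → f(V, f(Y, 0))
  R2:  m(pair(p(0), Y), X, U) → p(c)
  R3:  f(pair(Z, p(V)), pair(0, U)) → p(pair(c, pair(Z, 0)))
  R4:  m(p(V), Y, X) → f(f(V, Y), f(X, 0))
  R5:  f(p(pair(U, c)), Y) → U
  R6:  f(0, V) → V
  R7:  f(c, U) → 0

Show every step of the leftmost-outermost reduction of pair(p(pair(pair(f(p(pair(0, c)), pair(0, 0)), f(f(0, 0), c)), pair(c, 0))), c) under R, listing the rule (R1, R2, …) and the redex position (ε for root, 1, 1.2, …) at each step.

pair(p(pair(pair(0, c), pair(c, 0))), c)

1. pair(p(pair(pair(f(p(pair(0, c)), pair(0, 0)), f(f(0, 0), c)), pair(c, 0))), c)  →  pair(p(pair(pair(0, f(f(0, 0), c)), pair(c, 0))), c)   [R5 at 1.1.1.1]
2. pair(p(pair(pair(0, f(f(0, 0), c)), pair(c, 0))), c)  →  pair(p(pair(pair(0, f(0, c)), pair(c, 0))), c)   [R6 at 1.1.1.2.1]
3. pair(p(pair(pair(0, f(0, c)), pair(c, 0))), c)  →  pair(p(pair(pair(0, c), pair(c, 0))), c)   [R6 at 1.1.1.2]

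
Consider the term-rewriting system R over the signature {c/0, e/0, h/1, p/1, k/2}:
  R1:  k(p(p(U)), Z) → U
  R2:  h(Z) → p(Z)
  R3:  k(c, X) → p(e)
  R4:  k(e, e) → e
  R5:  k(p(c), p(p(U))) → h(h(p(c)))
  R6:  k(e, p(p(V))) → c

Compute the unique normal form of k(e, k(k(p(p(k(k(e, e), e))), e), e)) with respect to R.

e

1. k(e, k(k(p(p(k(k(e, e), e))), e), e))  →  k(e, k(k(k(e, e), e), e))   [R1 at 2.1]
2. k(e, k(k(k(e, e), e), e))  →  k(e, k(k(e, e), e))   [R4 at 2.1.1]
3. k(e, k(k(e, e), e))  →  k(e, k(e, e))   [R4 at 2.1]
4. k(e, k(e, e))  →  k(e, e)   [R4 at 2]
5. k(e, e)  →  e   [R4 at ε]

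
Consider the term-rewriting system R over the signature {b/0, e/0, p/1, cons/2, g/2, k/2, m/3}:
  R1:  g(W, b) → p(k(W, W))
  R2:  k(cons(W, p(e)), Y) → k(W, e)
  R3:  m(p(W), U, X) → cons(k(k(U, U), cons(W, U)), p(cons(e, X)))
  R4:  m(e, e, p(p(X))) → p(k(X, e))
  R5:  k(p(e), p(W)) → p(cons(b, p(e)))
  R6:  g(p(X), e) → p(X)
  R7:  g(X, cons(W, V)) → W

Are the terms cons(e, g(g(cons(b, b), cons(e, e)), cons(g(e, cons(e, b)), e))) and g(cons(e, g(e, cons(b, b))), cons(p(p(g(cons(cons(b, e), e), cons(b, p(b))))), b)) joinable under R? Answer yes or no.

Reduce t₁ = cons(e, g(g(cons(b, b), cons(e, e)), cons(g(e, cons(e, b)), e))):
1. cons(e, g(g(cons(b, b), cons(e, e)), cons(g(e, cons(e, b)), e)))  →  cons(e, g(e, cons(e, b)))   [R7 at 2]
2. cons(e, g(e, cons(e, b)))  →  cons(e, e)   [R7 at 2]

Reduce t₂ = g(cons(e, g(e, cons(b, b))), cons(p(p(g(cons(cons(b, e), e), cons(b, p(b))))), b)):
1. g(cons(e, g(e, cons(b, b))), cons(p(p(g(cons(cons(b, e), e), cons(b, p(b))))), b))  →  p(p(g(cons(cons(b, e), e), cons(b, p(b)))))   [R7 at ε]
2. p(p(g(cons(cons(b, e), e), cons(b, p(b)))))  →  p(p(b))   [R7 at 1.1]

no — NF(t₁) = cons(e, e), NF(t₂) = p(p(b))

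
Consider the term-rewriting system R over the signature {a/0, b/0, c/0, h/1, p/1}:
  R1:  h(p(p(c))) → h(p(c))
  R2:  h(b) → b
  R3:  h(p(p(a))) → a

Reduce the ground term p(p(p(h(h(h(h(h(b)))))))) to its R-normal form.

1. p(p(p(h(h(h(h(h(b))))))))  →  p(p(p(h(h(h(h(b)))))))   [R2 at 1.1.1.1.1.1.1]
2. p(p(p(h(h(h(h(b)))))))  →  p(p(p(h(h(h(b))))))   [R2 at 1.1.1.1.1.1]
3. p(p(p(h(h(h(b))))))  →  p(p(p(h(h(b)))))   [R2 at 1.1.1.1.1]
4. p(p(p(h(h(b)))))  →  p(p(p(h(b))))   [R2 at 1.1.1.1]
5. p(p(p(h(b))))  →  p(p(p(b)))   [R2 at 1.1.1]

p(p(p(b)))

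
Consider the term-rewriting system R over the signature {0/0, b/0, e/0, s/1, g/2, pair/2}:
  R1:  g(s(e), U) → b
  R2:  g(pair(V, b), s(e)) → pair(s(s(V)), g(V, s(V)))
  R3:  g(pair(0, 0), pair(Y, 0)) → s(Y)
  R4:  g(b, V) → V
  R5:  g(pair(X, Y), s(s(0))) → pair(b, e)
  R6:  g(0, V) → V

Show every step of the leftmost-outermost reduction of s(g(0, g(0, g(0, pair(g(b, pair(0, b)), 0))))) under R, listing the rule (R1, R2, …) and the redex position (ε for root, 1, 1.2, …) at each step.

1. s(g(0, g(0, g(0, pair(g(b, pair(0, b)), 0)))))  →  s(g(0, g(0, pair(g(b, pair(0, b)), 0))))   [R6 at 1]
2. s(g(0, g(0, pair(g(b, pair(0, b)), 0))))  →  s(g(0, pair(g(b, pair(0, b)), 0)))   [R6 at 1]
3. s(g(0, pair(g(b, pair(0, b)), 0)))  →  s(pair(g(b, pair(0, b)), 0))   [R6 at 1]
4. s(pair(g(b, pair(0, b)), 0))  →  s(pair(pair(0, b), 0))   [R4 at 1.1]

s(pair(pair(0, b), 0))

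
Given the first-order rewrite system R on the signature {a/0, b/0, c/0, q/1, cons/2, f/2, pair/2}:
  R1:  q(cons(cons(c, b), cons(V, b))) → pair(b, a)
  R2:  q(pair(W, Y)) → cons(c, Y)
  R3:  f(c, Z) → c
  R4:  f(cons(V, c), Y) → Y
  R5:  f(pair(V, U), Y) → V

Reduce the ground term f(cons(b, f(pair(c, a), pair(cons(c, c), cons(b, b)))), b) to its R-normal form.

1. f(cons(b, f(pair(c, a), pair(cons(c, c), cons(b, b)))), b)  →  f(cons(b, c), b)   [R5 at 1.2]
2. f(cons(b, c), b)  →  b   [R4 at ε]

b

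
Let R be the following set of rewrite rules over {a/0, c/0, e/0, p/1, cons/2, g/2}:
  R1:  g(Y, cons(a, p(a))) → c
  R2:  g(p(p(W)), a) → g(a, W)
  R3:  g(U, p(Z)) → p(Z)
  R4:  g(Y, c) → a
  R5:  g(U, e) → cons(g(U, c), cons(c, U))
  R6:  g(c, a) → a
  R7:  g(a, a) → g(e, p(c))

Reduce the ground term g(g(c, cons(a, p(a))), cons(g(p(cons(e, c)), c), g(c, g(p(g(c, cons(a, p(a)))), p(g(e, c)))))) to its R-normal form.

c

1. g(g(c, cons(a, p(a))), cons(g(p(cons(e, c)), c), g(c, g(p(g(c, cons(a, p(a)))), p(g(e, c))))))  →  g(c, cons(g(p(cons(e, c)), c), g(c, g(p(g(c, cons(a, p(a)))), p(g(e, c))))))   [R1 at 1]
2. g(c, cons(g(p(cons(e, c)), c), g(c, g(p(g(c, cons(a, p(a)))), p(g(e, c))))))  →  g(c, cons(a, g(c, g(p(g(c, cons(a, p(a)))), p(g(e, c))))))   [R4 at 2.1]
3. g(c, cons(a, g(c, g(p(g(c, cons(a, p(a)))), p(g(e, c))))))  →  g(c, cons(a, g(c, p(g(e, c)))))   [R3 at 2.2.2]
4. g(c, cons(a, g(c, p(g(e, c)))))  →  g(c, cons(a, p(g(e, c))))   [R3 at 2.2]
5. g(c, cons(a, p(g(e, c))))  →  g(c, cons(a, p(a)))   [R4 at 2.2.1]
6. g(c, cons(a, p(a)))  →  c   [R1 at ε]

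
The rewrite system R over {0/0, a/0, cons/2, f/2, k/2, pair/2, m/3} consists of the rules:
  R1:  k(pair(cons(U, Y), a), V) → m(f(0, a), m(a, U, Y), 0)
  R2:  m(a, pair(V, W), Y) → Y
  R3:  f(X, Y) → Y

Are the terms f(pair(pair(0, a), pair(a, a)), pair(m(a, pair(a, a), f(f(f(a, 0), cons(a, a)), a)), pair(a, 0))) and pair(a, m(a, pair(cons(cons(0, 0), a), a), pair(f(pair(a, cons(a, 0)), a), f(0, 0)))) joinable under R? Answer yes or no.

Reduce t₁ = f(pair(pair(0, a), pair(a, a)), pair(m(a, pair(a, a), f(f(f(a, 0), cons(a, a)), a)), pair(a, 0))):
1. f(pair(pair(0, a), pair(a, a)), pair(m(a, pair(a, a), f(f(f(a, 0), cons(a, a)), a)), pair(a, 0)))  →  pair(m(a, pair(a, a), f(f(f(a, 0), cons(a, a)), a)), pair(a, 0))   [R3 at ε]
2. pair(m(a, pair(a, a), f(f(f(a, 0), cons(a, a)), a)), pair(a, 0))  →  pair(f(f(f(a, 0), cons(a, a)), a), pair(a, 0))   [R2 at 1]
3. pair(f(f(f(a, 0), cons(a, a)), a), pair(a, 0))  →  pair(a, pair(a, 0))   [R3 at 1]

Reduce t₂ = pair(a, m(a, pair(cons(cons(0, 0), a), a), pair(f(pair(a, cons(a, 0)), a), f(0, 0)))):
1. pair(a, m(a, pair(cons(cons(0, 0), a), a), pair(f(pair(a, cons(a, 0)), a), f(0, 0))))  →  pair(a, pair(f(pair(a, cons(a, 0)), a), f(0, 0)))   [R2 at 2]
2. pair(a, pair(f(pair(a, cons(a, 0)), a), f(0, 0)))  →  pair(a, pair(a, f(0, 0)))   [R3 at 2.1]
3. pair(a, pair(a, f(0, 0)))  →  pair(a, pair(a, 0))   [R3 at 2.2]

yes — NF(t₁) = pair(a, pair(a, 0)), NF(t₂) = pair(a, pair(a, 0))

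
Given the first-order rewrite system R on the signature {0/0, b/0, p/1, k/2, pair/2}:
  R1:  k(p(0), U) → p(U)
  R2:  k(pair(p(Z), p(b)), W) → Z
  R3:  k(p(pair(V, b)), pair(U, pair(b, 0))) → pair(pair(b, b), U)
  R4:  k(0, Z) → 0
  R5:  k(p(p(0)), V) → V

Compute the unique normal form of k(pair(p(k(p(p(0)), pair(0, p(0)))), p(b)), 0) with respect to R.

pair(0, p(0))

1. k(pair(p(k(p(p(0)), pair(0, p(0)))), p(b)), 0)  →  k(p(p(0)), pair(0, p(0)))   [R2 at ε]
2. k(p(p(0)), pair(0, p(0)))  →  pair(0, p(0))   [R5 at ε]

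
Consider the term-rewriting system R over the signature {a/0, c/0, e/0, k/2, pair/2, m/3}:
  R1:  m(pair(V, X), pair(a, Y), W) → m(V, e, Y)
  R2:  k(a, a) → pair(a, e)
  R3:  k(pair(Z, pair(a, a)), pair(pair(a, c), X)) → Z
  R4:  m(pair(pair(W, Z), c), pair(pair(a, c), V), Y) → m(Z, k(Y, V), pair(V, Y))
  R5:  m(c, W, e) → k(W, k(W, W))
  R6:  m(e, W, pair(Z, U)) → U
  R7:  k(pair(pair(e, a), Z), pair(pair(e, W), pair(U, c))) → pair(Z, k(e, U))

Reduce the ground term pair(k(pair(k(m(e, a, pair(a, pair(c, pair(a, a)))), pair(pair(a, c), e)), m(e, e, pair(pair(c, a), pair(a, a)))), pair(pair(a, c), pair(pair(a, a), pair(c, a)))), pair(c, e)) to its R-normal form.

pair(c, pair(c, e))

1. pair(k(pair(k(m(e, a, pair(a, pair(c, pair(a, a)))), pair(pair(a, c), e)), m(e, e, pair(pair(c, a), pair(a, a)))), pair(pair(a, c), pair(pair(a, a), pair(c, a)))), pair(c, e))  →  pair(k(pair(k(pair(c, pair(a, a)), pair(pair(a, c), e)), m(e, e, pair(pair(c, a), pair(a, a)))), pair(pair(a, c), pair(pair(a, a), pair(c, a)))), pair(c, e))   [R6 at 1.1.1.1]
2. pair(k(pair(k(pair(c, pair(a, a)), pair(pair(a, c), e)), m(e, e, pair(pair(c, a), pair(a, a)))), pair(pair(a, c), pair(pair(a, a), pair(c, a)))), pair(c, e))  →  pair(k(pair(c, m(e, e, pair(pair(c, a), pair(a, a)))), pair(pair(a, c), pair(pair(a, a), pair(c, a)))), pair(c, e))   [R3 at 1.1.1]
3. pair(k(pair(c, m(e, e, pair(pair(c, a), pair(a, a)))), pair(pair(a, c), pair(pair(a, a), pair(c, a)))), pair(c, e))  →  pair(k(pair(c, pair(a, a)), pair(pair(a, c), pair(pair(a, a), pair(c, a)))), pair(c, e))   [R6 at 1.1.2]
4. pair(k(pair(c, pair(a, a)), pair(pair(a, c), pair(pair(a, a), pair(c, a)))), pair(c, e))  →  pair(c, pair(c, e))   [R3 at 1]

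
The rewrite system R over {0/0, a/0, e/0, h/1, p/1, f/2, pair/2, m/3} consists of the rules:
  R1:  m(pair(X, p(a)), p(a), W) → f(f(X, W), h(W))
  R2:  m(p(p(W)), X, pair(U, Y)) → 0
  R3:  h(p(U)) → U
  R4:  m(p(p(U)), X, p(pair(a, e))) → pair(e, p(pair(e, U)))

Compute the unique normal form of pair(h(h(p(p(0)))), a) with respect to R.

pair(0, a)

1. pair(h(h(p(p(0)))), a)  →  pair(h(p(0)), a)   [R3 at 1.1]
2. pair(h(p(0)), a)  →  pair(0, a)   [R3 at 1]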